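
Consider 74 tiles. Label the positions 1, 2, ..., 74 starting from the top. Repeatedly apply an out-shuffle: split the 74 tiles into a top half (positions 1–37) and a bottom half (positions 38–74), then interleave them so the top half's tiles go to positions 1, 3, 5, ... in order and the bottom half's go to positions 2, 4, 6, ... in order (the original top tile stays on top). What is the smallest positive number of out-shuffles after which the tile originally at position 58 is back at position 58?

Follow position 58 under repeated out-shuffles:
58 → 42 → 10 → 19 → 37 → 73 → 72 → 70 → 66 → 58
It first returns after 9 out-shuffles.

9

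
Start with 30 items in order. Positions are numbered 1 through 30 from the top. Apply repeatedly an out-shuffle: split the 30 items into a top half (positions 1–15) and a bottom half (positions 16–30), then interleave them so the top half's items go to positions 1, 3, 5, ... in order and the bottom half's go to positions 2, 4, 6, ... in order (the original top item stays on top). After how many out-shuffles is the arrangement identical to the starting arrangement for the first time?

The out-shuffle permutes the 30 positions with cycle lengths [1, 1, 28].
Every item is home exactly when every cycle has completed a whole number of laps, i.e. after lcm(1, 28) = 28 out-shuffles.

28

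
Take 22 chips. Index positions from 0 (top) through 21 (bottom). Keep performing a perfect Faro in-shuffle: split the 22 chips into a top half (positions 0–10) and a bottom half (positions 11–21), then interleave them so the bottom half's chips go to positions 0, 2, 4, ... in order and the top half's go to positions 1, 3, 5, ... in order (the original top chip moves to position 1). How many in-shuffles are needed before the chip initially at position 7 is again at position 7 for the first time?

Follow position 7 under repeated in-shuffles:
7 → 15 → 8 → 17 → 12 → 2 → 5 → 11 → 0 → 1 → 3 → 7
It first returns after 11 in-shuffles.

11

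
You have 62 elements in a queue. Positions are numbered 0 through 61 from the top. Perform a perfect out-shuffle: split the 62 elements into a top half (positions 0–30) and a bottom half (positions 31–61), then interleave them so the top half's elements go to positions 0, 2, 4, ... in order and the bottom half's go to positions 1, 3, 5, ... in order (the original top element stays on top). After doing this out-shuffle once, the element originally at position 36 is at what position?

11

Track the element's position through each out-shuffle:
36 → 11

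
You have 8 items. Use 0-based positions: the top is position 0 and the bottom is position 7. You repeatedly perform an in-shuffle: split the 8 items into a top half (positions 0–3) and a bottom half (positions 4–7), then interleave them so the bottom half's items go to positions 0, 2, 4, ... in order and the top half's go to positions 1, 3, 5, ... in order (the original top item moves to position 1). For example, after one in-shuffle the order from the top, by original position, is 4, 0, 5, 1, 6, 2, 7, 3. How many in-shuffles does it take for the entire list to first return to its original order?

The in-shuffle permutes the 8 positions with cycle lengths [2, 6].
Every item is home exactly when every cycle has completed a whole number of laps, i.e. after lcm(2, 6) = 6 in-shuffles.

6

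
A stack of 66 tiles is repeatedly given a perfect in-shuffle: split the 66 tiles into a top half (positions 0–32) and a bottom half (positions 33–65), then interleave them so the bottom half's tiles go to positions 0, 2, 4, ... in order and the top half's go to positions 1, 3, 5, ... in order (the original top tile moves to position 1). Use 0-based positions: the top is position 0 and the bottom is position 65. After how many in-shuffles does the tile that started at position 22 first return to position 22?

66

Follow position 22 under repeated in-shuffles:
22 → 45 → 24 → 49 → 32 → 65 → 64 → 62 → ... → 22 (length 66)
It first returns after 66 in-shuffles.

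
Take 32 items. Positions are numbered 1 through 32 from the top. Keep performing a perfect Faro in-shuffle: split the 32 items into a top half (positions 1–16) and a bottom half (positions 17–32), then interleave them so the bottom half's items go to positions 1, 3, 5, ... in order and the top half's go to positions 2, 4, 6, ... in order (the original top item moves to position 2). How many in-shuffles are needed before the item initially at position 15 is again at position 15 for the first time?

Follow position 15 under repeated in-shuffles:
15 → 30 → 27 → 21 → 9 → 18 → 3 → 6 → 12 → 24 → 15
It first returns after 10 in-shuffles.

10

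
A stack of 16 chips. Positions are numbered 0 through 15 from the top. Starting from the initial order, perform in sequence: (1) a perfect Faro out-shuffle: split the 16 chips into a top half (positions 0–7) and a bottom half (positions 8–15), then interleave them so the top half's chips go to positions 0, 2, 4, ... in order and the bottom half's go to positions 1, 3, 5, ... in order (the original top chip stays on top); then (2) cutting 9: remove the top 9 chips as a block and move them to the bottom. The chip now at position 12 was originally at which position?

10

Undo the operations in reverse order, starting from position 12:
  undo op 2 (cut 9): 12 ← 5
  undo op 1 (out-shuffle, from bottom half): 5 ← 10
So the chip at position 12 came from original position 10.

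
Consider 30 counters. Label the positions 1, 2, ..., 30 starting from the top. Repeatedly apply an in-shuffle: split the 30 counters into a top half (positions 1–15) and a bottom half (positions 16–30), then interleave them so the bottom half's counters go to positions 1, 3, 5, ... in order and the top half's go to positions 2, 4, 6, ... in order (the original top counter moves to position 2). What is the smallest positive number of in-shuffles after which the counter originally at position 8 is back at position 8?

5

Follow position 8 under repeated in-shuffles:
8 → 16 → 1 → 2 → 4 → 8
It first returns after 5 in-shuffles.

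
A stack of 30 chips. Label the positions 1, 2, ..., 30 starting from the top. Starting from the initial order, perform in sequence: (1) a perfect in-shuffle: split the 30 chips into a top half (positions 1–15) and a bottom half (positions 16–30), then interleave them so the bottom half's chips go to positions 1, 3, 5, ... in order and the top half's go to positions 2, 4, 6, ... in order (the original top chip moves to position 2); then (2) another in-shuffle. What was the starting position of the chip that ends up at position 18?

20

Undo the operations in reverse order, starting from position 18:
  undo op 2 (in-shuffle, from top half): 18 ← 9
  undo op 1 (in-shuffle, from bottom half): 9 ← 20
So the chip at position 18 came from original position 20.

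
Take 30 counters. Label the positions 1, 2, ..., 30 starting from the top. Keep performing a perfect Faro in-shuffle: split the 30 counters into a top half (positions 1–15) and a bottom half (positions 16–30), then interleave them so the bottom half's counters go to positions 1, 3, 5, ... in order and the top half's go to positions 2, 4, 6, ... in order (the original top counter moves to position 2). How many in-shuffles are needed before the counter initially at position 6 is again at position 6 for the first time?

Follow position 6 under repeated in-shuffles:
6 → 12 → 24 → 17 → 3 → 6
It first returns after 5 in-shuffles.

5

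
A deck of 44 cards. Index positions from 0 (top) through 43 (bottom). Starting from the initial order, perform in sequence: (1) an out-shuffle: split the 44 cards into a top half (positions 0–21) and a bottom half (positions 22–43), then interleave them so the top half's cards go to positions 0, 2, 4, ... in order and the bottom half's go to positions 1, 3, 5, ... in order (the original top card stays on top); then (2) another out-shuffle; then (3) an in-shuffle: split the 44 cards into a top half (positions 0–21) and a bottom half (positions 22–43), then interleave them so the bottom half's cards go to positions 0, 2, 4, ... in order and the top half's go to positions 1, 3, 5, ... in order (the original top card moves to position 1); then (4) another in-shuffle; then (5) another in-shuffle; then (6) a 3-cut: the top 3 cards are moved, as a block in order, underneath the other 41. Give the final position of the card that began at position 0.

Track the card from position 0 forward through each operation:
  after op 1 (out-shuffle): 0 → 0
  after op 2 (out-shuffle): 0 → 0
  after op 3 (in-shuffle): 0 → 1
  after op 4 (in-shuffle): 1 → 3
  after op 5 (in-shuffle): 3 → 7
  after op 6 (cut 3): 7 → 4

4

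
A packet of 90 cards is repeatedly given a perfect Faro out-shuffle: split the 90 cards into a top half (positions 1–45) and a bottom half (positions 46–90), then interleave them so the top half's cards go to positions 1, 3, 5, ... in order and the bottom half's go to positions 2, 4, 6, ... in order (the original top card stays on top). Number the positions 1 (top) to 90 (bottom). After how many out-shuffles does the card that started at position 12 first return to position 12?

11

Follow position 12 under repeated out-shuffles:
12 → 23 → 45 → 89 → 88 → 86 → 82 → 74 → 58 → 26 → 51 → 12
It first returns after 11 out-shuffles.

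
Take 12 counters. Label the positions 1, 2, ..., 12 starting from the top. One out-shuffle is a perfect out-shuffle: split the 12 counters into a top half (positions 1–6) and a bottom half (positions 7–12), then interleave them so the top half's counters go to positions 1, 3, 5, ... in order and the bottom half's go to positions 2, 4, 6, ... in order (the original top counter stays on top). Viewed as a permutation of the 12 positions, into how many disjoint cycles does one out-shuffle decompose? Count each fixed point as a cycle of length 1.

Trace each unvisited position around until it returns:
(1) (2 3 5 9 6 11 10 8 4 7) (12)
3 cycles in total.

3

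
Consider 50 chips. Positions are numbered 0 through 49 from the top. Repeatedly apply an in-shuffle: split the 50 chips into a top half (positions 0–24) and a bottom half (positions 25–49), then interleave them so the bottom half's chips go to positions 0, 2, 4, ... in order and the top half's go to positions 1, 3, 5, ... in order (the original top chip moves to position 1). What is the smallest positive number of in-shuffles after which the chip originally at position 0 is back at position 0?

Follow position 0 under repeated in-shuffles:
0 → 1 → 3 → 7 → 15 → 31 → 12 → 25 → 0
It first returns after 8 in-shuffles.

8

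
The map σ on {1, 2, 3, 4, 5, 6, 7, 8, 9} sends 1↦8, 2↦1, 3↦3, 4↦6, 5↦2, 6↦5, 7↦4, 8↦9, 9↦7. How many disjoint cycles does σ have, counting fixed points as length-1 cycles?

2

Cycle decomposition: (1 8 9 7 4 6 5 2) (3).
2 cycles.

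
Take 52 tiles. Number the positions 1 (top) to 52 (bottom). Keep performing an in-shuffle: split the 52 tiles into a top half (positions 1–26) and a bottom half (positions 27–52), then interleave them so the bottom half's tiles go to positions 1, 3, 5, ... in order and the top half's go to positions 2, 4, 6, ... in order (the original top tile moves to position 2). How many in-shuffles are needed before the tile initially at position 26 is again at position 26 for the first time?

Follow position 26 under repeated in-shuffles:
26 → 52 → 51 → 49 → 45 → 37 → 21 → 42 → ... → 26 (length 52)
It first returns after 52 in-shuffles.

52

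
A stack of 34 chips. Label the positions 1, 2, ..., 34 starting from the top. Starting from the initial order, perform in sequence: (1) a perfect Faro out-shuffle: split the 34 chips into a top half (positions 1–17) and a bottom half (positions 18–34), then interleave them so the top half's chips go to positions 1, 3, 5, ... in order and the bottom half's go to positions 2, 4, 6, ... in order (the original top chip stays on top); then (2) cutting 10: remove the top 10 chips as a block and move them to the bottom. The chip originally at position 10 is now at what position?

Track the chip from position 10 forward through each operation:
  after op 1 (out-shuffle): 10 → 19
  after op 2 (cut 10): 19 → 9

9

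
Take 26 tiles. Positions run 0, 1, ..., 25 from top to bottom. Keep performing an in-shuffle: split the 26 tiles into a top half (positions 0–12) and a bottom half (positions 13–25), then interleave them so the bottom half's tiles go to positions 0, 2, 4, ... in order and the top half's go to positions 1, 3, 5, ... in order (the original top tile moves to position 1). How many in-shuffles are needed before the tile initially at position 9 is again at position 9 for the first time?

18

Follow position 9 under repeated in-shuffles:
9 → 19 → 12 → 25 → 24 → 22 → 18 → 10 → 21 → 16 → 6 → 13 → 0 → 1 → 3 → 7 → 15 → 4 → 9
It first returns after 18 in-shuffles.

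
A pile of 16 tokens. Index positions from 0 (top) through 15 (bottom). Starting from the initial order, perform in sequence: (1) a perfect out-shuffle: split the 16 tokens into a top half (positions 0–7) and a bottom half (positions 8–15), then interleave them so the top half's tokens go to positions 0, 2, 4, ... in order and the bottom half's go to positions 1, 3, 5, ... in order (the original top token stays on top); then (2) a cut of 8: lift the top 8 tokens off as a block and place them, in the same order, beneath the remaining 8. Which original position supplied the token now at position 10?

Undo the operations in reverse order, starting from position 10:
  undo op 2 (cut 8): 10 ← 2
  undo op 1 (out-shuffle, from top half): 2 ← 1
So the token at position 10 came from original position 1.

1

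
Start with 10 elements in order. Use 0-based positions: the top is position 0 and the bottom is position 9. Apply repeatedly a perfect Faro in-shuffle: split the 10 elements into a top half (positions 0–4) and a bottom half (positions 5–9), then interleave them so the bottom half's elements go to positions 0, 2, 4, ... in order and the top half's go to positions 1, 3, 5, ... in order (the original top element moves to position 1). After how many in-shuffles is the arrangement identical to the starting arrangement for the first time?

The in-shuffle permutes the 10 positions with cycle lengths [10].
Every element is home exactly when every cycle has completed a whole number of laps, i.e. after lcm(10) = 10 in-shuffles.

10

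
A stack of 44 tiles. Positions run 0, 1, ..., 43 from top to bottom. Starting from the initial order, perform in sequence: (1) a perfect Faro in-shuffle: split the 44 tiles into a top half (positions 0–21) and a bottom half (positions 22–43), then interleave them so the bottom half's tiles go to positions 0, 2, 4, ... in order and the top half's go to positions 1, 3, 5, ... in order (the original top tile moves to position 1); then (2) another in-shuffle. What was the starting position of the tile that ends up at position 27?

6

Undo the operations in reverse order, starting from position 27:
  undo op 2 (in-shuffle, from top half): 27 ← 13
  undo op 1 (in-shuffle, from top half): 13 ← 6
So the tile at position 27 came from original position 6.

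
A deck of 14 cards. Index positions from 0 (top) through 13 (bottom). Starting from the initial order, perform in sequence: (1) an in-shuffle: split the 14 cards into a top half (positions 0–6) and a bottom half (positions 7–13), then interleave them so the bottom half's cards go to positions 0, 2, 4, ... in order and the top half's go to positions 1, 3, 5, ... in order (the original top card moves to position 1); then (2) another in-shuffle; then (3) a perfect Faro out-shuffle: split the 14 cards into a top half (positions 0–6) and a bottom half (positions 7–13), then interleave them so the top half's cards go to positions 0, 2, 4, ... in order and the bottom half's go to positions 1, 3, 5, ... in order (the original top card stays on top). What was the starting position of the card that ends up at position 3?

Undo the operations in reverse order, starting from position 3:
  undo op 3 (out-shuffle, from bottom half): 3 ← 8
  undo op 2 (in-shuffle, from bottom half): 8 ← 11
  undo op 1 (in-shuffle, from top half): 11 ← 5
So the card at position 3 came from original position 5.

5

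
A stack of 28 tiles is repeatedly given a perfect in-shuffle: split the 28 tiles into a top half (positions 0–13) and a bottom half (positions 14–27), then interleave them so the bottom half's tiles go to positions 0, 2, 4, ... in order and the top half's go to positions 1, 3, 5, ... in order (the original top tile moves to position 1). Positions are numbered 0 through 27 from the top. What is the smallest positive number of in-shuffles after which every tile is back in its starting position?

The in-shuffle permutes the 28 positions with cycle lengths [28].
Every tile is home exactly when every cycle has completed a whole number of laps, i.e. after lcm(28) = 28 in-shuffles.

28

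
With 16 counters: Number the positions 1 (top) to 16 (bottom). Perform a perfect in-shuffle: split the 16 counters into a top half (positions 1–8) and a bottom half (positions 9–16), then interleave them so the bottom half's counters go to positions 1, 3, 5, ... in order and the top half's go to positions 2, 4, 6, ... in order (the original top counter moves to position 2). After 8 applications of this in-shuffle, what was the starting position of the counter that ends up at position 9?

9

Work backwards from position 9, undoing one in-shuffle at a time:
9 ← 13 ← 15 ← 16 ← 8 ← 4 ← 2 ← 1 ← 9
So the counter now at position 9 started at position 9.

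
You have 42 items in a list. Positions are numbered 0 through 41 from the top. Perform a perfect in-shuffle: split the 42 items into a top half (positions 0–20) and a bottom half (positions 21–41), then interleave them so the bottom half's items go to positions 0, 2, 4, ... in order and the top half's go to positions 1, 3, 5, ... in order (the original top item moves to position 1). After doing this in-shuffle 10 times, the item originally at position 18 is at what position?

19

Track the item's position through each in-shuffle:
18 → 37 → 32 → 22 → 2 → 5 → 11 → 23 → 4 → 9 → 19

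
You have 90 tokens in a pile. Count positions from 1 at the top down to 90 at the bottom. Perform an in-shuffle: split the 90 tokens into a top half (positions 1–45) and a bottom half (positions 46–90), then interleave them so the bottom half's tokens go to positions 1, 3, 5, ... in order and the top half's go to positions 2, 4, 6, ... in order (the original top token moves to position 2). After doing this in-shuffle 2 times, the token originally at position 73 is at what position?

19

Track the token's position through each in-shuffle:
73 → 55 → 19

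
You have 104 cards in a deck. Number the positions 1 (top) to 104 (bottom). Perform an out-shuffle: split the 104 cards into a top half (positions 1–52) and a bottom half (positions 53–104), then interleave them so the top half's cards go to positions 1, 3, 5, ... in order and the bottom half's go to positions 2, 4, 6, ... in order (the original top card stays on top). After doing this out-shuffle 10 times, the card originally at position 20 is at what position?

Track the card's position through each out-shuffle:
20 → 39 → 77 → 50 → 99 → 94 → 84 → 64 → 24 → 47 → 93

93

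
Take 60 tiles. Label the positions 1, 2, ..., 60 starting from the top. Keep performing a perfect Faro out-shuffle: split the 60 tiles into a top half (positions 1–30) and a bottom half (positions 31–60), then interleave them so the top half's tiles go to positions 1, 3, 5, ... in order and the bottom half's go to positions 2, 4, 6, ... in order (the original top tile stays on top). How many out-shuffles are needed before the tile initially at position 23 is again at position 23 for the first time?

58

Follow position 23 under repeated out-shuffles:
23 → 45 → 30 → 59 → 58 → 56 → 52 → 44 → ... → 23 (length 58)
It first returns after 58 out-shuffles.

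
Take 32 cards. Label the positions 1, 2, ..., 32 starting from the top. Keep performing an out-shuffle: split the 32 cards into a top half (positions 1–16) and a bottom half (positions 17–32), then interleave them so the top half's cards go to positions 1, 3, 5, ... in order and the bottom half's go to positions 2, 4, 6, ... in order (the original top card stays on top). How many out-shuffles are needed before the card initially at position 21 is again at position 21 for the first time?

5

Follow position 21 under repeated out-shuffles:
21 → 10 → 19 → 6 → 11 → 21
It first returns after 5 out-shuffles.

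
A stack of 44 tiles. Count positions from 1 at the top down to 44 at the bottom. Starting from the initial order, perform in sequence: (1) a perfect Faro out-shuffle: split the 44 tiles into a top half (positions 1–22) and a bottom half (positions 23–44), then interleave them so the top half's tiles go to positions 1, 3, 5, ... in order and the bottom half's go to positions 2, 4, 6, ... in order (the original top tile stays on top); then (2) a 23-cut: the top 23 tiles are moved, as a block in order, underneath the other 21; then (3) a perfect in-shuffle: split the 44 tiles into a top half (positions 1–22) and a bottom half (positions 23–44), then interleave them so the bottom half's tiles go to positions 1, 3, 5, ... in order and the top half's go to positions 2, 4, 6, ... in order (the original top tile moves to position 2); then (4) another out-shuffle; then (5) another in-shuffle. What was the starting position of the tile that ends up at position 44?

Undo the operations in reverse order, starting from position 44:
  undo op 5 (in-shuffle, from top half): 44 ← 22
  undo op 4 (out-shuffle, from bottom half): 22 ← 33
  undo op 3 (in-shuffle, from bottom half): 33 ← 39
  undo op 2 (cut 23): 39 ← 18
  undo op 1 (out-shuffle, from bottom half): 18 ← 31
So the tile at position 44 came from original position 31.

31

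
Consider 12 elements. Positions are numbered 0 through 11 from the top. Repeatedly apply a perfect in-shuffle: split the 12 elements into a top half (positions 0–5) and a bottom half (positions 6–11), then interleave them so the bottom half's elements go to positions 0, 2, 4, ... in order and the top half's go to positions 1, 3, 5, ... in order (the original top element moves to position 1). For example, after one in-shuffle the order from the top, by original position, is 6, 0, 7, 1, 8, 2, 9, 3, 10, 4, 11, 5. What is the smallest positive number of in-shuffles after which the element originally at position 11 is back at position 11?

12

Follow position 11 under repeated in-shuffles:
11 → 10 → 8 → 4 → 9 → 6 → 0 → 1 → 3 → 7 → 2 → 5 → 11
It first returns after 12 in-shuffles.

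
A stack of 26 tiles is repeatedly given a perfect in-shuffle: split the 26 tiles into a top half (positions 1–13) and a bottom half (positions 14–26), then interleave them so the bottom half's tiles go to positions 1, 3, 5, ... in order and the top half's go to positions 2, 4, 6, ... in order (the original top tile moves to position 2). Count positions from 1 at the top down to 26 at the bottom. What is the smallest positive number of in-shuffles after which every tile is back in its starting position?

18

The in-shuffle permutes the 26 positions with cycle lengths [2, 6, 18].
Every tile is home exactly when every cycle has completed a whole number of laps, i.e. after lcm(2, 6, 18) = 18 in-shuffles.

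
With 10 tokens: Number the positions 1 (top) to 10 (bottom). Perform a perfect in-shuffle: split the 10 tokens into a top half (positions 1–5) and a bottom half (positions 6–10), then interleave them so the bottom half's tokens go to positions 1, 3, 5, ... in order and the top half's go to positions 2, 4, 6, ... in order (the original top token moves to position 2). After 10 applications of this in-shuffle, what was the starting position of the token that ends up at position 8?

Work backwards from position 8, undoing one in-shuffle at a time:
8 ← 4 ← 2 ← 1 ← 6 ← 3 ← 7 ← 9 ← 10 ← 5 ← 8
So the token now at position 8 started at position 8.

8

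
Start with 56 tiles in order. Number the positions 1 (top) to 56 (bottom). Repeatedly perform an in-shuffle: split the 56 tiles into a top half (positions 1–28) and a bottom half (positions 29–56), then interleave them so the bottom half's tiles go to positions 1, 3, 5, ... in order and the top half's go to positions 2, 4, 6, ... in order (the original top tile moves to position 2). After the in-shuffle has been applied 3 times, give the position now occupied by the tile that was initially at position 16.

Track the tile's position through each in-shuffle:
16 → 32 → 7 → 14

14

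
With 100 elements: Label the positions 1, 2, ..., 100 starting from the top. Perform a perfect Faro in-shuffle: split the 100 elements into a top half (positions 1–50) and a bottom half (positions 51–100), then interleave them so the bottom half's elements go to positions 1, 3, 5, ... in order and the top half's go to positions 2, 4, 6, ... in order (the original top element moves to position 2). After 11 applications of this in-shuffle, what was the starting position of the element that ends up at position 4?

29

Work backwards from position 4, undoing one in-shuffle at a time:
4 ← 2 ← 1 ← 51 ← 76 ← 38 ← 19 ← 60 ← 30 ← 15 ← 58 ← 29
So the element now at position 4 started at position 29.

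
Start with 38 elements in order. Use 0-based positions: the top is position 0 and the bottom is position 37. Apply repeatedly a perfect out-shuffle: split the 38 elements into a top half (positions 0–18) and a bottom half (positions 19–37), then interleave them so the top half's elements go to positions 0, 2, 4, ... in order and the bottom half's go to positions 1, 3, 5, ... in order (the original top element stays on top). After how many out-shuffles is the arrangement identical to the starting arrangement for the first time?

36

The out-shuffle permutes the 38 positions with cycle lengths [1, 1, 36].
Every element is home exactly when every cycle has completed a whole number of laps, i.e. after lcm(1, 36) = 36 out-shuffles.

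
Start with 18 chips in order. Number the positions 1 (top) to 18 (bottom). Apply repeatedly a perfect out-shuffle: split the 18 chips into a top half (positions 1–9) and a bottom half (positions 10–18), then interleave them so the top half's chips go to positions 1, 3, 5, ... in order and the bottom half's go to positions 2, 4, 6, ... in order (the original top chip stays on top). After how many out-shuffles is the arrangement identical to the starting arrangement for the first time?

8

The out-shuffle permutes the 18 positions with cycle lengths [1, 1, 8, 8].
Every chip is home exactly when every cycle has completed a whole number of laps, i.e. after lcm(1, 8) = 8 out-shuffles.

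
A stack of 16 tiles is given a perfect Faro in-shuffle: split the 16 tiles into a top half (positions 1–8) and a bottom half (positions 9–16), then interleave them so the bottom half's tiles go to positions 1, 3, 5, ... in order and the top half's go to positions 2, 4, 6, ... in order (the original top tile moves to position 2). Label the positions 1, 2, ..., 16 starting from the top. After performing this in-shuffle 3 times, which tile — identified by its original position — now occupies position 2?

13

Work backwards from position 2, undoing one in-shuffle at a time:
2 ← 1 ← 9 ← 13
So the tile now at position 2 started at position 13.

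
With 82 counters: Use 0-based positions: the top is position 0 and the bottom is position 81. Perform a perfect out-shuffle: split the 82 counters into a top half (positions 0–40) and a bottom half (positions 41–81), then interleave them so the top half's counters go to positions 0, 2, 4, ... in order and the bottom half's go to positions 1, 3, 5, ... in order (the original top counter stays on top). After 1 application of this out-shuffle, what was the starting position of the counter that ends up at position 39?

60

Work backwards from position 39, undoing one out-shuffle at a time:
39 ← 60
So the counter now at position 39 started at position 60.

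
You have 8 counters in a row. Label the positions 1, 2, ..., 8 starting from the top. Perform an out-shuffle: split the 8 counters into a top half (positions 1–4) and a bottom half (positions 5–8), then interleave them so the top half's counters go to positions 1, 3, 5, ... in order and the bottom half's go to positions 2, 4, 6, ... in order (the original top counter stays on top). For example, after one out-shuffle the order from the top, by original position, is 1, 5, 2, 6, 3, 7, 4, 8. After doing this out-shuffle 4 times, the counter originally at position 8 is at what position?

8

Position 8 is a fixed point of every out-shuffle, so the counter never moves.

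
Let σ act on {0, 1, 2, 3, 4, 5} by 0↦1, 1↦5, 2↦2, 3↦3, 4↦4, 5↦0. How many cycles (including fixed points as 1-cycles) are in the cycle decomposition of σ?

4

Cycle decomposition: (0 1 5) (2) (3) (4).
4 cycles.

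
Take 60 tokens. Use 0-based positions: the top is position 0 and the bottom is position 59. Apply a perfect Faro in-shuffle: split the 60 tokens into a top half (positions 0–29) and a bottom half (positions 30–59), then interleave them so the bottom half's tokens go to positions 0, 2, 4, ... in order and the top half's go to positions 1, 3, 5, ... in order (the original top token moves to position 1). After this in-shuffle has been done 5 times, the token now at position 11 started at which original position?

Work backwards from position 11, undoing one in-shuffle at a time:
11 ← 5 ← 2 ← 31 ← 15 ← 7
So the token now at position 11 started at position 7.

7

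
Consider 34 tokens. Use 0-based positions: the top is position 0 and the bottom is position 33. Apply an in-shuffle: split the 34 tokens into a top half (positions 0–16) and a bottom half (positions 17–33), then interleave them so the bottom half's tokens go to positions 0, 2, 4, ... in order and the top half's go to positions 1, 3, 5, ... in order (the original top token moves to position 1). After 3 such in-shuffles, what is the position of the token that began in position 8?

Track the token's position through each in-shuffle:
8 → 17 → 0 → 1

1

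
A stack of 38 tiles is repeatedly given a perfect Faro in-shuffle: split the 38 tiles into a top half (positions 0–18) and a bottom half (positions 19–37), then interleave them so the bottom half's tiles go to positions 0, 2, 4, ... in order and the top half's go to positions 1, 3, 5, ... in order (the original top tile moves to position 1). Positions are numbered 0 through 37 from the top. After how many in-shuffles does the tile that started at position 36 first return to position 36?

Follow position 36 under repeated in-shuffles:
36 → 34 → 30 → 22 → 6 → 13 → 27 → 16 → 33 → 28 → 18 → 37 → 36
It first returns after 12 in-shuffles.

12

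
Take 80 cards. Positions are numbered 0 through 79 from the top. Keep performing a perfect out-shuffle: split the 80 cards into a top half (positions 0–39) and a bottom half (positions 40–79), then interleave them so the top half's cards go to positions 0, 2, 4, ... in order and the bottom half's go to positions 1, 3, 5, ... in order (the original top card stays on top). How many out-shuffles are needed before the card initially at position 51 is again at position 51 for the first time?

Follow position 51 under repeated out-shuffles:
51 → 23 → 46 → 13 → 26 → 52 → 25 → 50 → ... → 51 (length 39)
It first returns after 39 out-shuffles.

39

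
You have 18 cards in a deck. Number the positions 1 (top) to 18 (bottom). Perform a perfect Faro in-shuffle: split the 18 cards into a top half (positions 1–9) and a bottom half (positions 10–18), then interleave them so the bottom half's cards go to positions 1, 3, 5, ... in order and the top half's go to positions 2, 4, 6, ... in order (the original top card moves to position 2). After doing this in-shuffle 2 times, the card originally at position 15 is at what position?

Track the card's position through each in-shuffle:
15 → 11 → 3

3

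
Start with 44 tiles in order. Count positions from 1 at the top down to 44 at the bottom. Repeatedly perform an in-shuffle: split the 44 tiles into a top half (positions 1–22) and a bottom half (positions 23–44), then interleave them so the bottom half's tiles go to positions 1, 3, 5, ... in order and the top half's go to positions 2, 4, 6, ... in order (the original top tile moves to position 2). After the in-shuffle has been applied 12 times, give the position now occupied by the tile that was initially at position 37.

37

Track the tile's position through each in-shuffle:
37 → 29 → 13 → 26 → 7 → 14 → 28 → 11 → 22 → 44 → 43 → 41 → 37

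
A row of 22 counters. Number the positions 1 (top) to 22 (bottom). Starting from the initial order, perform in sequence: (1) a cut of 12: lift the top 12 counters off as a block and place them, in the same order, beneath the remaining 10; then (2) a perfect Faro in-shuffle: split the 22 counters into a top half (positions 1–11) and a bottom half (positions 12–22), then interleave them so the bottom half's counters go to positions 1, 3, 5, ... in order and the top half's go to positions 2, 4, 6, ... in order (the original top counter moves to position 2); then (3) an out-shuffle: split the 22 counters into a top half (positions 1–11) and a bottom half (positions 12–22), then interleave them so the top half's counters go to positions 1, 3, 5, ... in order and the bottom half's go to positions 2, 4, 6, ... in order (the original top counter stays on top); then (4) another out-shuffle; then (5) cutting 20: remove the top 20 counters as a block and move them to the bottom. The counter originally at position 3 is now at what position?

11

Track the counter from position 3 forward through each operation:
  after op 1 (cut 12): 3 → 13
  after op 2 (in-shuffle): 13 → 3
  after op 3 (out-shuffle): 3 → 5
  after op 4 (out-shuffle): 5 → 9
  after op 5 (cut 20): 9 → 11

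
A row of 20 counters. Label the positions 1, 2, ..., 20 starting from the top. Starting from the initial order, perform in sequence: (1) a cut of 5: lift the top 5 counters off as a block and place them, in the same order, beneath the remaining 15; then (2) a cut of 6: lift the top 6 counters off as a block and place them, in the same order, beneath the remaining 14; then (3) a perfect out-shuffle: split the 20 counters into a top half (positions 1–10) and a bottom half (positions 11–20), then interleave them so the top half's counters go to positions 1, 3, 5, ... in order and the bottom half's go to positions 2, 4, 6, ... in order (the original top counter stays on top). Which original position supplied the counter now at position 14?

Undo the operations in reverse order, starting from position 14:
  undo op 3 (out-shuffle, from bottom half): 14 ← 17
  undo op 2 (cut 6): 17 ← 3
  undo op 1 (cut 5): 3 ← 8
So the counter at position 14 came from original position 8.

8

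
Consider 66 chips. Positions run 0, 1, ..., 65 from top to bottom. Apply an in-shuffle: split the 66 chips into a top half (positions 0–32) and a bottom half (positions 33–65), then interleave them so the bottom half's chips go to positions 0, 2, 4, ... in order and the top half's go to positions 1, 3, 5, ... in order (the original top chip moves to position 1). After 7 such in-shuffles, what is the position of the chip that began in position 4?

36

Track the chip's position through each in-shuffle:
4 → 9 → 19 → 39 → 12 → 25 → 51 → 36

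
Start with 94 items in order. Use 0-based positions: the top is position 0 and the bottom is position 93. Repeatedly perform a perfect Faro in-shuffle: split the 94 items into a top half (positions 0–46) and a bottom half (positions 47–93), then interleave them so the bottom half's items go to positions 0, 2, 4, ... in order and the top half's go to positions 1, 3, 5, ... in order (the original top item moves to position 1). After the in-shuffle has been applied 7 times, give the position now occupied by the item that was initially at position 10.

Track the item's position through each in-shuffle:
10 → 21 → 43 → 87 → 80 → 66 → 38 → 77

77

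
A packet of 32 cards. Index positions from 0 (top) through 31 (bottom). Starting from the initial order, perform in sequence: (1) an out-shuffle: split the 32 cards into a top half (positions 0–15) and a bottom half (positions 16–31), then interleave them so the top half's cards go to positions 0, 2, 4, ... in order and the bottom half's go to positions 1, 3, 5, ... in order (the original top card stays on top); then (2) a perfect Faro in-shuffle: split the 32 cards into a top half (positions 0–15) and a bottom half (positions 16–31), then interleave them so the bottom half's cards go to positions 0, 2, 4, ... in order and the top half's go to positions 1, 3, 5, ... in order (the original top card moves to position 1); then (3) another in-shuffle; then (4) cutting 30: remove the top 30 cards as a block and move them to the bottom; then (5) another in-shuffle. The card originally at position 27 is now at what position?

30

Track the card from position 27 forward through each operation:
  after op 1 (out-shuffle): 27 → 23
  after op 2 (in-shuffle): 23 → 14
  after op 3 (in-shuffle): 14 → 29
  after op 4 (cut 30): 29 → 31
  after op 5 (in-shuffle): 31 → 30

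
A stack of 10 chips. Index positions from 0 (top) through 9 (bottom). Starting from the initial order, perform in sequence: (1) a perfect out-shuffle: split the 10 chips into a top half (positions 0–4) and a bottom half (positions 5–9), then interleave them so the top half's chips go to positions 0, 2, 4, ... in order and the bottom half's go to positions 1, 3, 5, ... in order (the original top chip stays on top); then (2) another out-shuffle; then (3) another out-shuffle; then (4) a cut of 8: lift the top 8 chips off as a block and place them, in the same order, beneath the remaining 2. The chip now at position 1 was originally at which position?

9

Undo the operations in reverse order, starting from position 1:
  undo op 4 (cut 8): 1 ← 9
  undo op 3 (out-shuffle, from bottom half): 9 ← 9
  undo op 2 (out-shuffle, from bottom half): 9 ← 9
  undo op 1 (out-shuffle, from bottom half): 9 ← 9
So the chip at position 1 came from original position 9.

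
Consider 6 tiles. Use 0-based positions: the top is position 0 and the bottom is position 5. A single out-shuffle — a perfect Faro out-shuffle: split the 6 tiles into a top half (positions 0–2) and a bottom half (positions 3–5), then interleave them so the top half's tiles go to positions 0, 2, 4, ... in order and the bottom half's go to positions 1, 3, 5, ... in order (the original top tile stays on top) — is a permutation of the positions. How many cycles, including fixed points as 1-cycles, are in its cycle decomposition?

3

Trace each unvisited position around until it returns:
(0) (1 2 4 3) (5)
3 cycles in total.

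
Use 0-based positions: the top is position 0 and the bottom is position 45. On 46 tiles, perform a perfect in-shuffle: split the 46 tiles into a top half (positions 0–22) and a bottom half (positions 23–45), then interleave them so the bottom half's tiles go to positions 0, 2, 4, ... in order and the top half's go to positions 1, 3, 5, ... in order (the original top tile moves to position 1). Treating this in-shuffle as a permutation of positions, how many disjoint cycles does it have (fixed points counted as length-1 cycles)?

Trace each unvisited position around until it returns:
(0 1 3 7 15 31 ... len 23) (4 9 19 39 32 18 ... len 23)
2 cycles in total.

2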